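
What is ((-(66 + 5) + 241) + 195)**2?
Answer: 133225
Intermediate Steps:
((-(66 + 5) + 241) + 195)**2 = ((-1*71 + 241) + 195)**2 = ((-71 + 241) + 195)**2 = (170 + 195)**2 = 365**2 = 133225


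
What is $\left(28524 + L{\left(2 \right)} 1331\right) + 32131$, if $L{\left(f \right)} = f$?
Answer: $63317$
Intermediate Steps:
$\left(28524 + L{\left(2 \right)} 1331\right) + 32131 = \left(28524 + 2 \cdot 1331\right) + 32131 = \left(28524 + 2662\right) + 32131 = 31186 + 32131 = 63317$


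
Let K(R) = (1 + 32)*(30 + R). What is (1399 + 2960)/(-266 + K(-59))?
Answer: -4359/1223 ≈ -3.5642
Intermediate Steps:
K(R) = 990 + 33*R (K(R) = 33*(30 + R) = 990 + 33*R)
(1399 + 2960)/(-266 + K(-59)) = (1399 + 2960)/(-266 + (990 + 33*(-59))) = 4359/(-266 + (990 - 1947)) = 4359/(-266 - 957) = 4359/(-1223) = 4359*(-1/1223) = -4359/1223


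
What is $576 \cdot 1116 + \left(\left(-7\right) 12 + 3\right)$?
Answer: $642735$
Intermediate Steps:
$576 \cdot 1116 + \left(\left(-7\right) 12 + 3\right) = 642816 + \left(-84 + 3\right) = 642816 - 81 = 642735$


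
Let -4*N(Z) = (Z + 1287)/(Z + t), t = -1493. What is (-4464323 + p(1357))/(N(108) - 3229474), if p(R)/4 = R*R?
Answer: -3214832084/3578256913 ≈ -0.89844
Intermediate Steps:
N(Z) = -(1287 + Z)/(4*(-1493 + Z)) (N(Z) = -(Z + 1287)/(4*(Z - 1493)) = -(1287 + Z)/(4*(-1493 + Z)))
p(R) = 4*R² (p(R) = 4*(R*R) = 4*R²)
(-4464323 + p(1357))/(N(108) - 3229474) = (-4464323 + 4*1357²)/((-1287 - 1*108)/(4*(-1493 + 108)) - 3229474) = (-4464323 + 4*1841449)/((¼)*(-1287 - 108)/(-1385) - 3229474) = (-4464323 + 7365796)/((¼)*(-1/1385)*(-1395) - 3229474) = 2901473/(279/1108 - 3229474) = 2901473/(-3578256913/1108) = 2901473*(-1108/3578256913) = -3214832084/3578256913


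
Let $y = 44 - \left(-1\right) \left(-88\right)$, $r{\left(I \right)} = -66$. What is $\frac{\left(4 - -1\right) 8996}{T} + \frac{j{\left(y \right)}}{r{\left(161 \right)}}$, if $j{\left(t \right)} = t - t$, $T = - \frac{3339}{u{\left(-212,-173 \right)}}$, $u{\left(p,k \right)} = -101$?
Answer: $\frac{4542980}{3339} \approx 1360.6$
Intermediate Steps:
$y = -44$ ($y = 44 - 88 = -44$)
$T = \frac{3339}{101}$ ($T = - \frac{3339}{-101} = \left(-3339\right) \left(- \frac{1}{101}\right) = \frac{3339}{101} \approx 33.059$)
$j{\left(t \right)} = 0$
$\frac{\left(4 - -1\right) 8996}{T} + \frac{j{\left(y \right)}}{r{\left(161 \right)}} = \frac{\left(4 - -1\right) 8996}{\frac{3339}{101}} + \frac{0}{-66} = \left(4 + 1\right) 8996 \cdot \frac{101}{3339} + 0 \left(- \frac{1}{66}\right) = 5 \cdot 8996 \cdot \frac{101}{3339} + 0 = 44980 \cdot \frac{101}{3339} + 0 = \frac{4542980}{3339} + 0 = \frac{4542980}{3339}$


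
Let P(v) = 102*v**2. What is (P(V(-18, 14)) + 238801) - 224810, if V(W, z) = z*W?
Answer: 6491399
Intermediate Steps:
V(W, z) = W*z
(P(V(-18, 14)) + 238801) - 224810 = (102*(-18*14)**2 + 238801) - 224810 = (102*(-252)**2 + 238801) - 224810 = (102*63504 + 238801) - 224810 = (6477408 + 238801) - 224810 = 6716209 - 224810 = 6491399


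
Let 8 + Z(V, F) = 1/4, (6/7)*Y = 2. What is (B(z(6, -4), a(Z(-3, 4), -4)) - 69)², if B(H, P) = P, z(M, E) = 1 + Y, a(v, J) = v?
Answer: 94249/16 ≈ 5890.6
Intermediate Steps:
Y = 7/3 (Y = (7/6)*2 = 7/3 ≈ 2.3333)
Z(V, F) = -31/4 (Z(V, F) = -8 + 1/4 = -8 + 1*(¼) = -8 + ¼ = -31/4)
z(M, E) = 10/3 (z(M, E) = 1 + 7/3 = 10/3)
(B(z(6, -4), a(Z(-3, 4), -4)) - 69)² = (-31/4 - 69)² = (-307/4)² = 94249/16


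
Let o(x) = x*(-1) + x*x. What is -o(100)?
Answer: -9900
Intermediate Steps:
o(x) = x**2 - x (o(x) = -x + x**2 = x**2 - x)
-o(100) = -100*(-1 + 100) = -100*99 = -1*9900 = -9900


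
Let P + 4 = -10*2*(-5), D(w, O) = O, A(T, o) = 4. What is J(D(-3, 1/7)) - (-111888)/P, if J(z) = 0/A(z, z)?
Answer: 2331/2 ≈ 1165.5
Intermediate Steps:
P = 96 (P = -4 - 10*2*(-5) = -4 - 20*(-5) = -4 + 100 = 96)
J(z) = 0 (J(z) = 0/4 = 0*(¼) = 0)
J(D(-3, 1/7)) - (-111888)/P = 0 - (-111888)/96 = 0 - 148*(-63/8) = 0 + 2331/2 = 2331/2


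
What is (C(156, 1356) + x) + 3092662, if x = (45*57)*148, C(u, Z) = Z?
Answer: 3473638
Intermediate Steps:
x = 379620 (x = 2565*148 = 379620)
(C(156, 1356) + x) + 3092662 = (1356 + 379620) + 3092662 = 380976 + 3092662 = 3473638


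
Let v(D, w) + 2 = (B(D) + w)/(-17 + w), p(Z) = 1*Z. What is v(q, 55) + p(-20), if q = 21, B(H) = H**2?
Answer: -170/19 ≈ -8.9474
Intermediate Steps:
p(Z) = Z
v(D, w) = -2 + (w + D**2)/(-17 + w) (v(D, w) = -2 + (D**2 + w)/(-17 + w) = -2 + (w + D**2)/(-17 + w))
v(q, 55) + p(-20) = (34 + 21**2 - 1*55)/(-17 + 55) - 20 = (34 + 441 - 55)/38 - 20 = (1/38)*420 - 20 = 210/19 - 20 = -170/19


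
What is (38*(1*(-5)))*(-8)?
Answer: 1520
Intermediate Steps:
(38*(1*(-5)))*(-8) = (38*(-5))*(-8) = -190*(-8) = 1520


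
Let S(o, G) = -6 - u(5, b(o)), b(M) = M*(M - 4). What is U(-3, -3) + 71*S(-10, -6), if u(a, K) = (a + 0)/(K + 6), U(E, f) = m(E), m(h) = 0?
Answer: -62551/146 ≈ -428.43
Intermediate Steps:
b(M) = M*(-4 + M)
U(E, f) = 0
u(a, K) = a/(6 + K)
S(o, G) = -6 - 5/(6 + o*(-4 + o))
U(-3, -3) + 71*S(-10, -6) = 0 + 71*((-41 - 6*(-10)*(-4 - 10))/(6 - 10*(-4 - 10))) = 0 + 71*((-41 - 6*(-10)*(-14))/(6 - 10*(-14))) = 0 + 71*((-41 - 840)/(6 + 140)) = 0 + 71*(-881/146) = 0 - 62551/146 = -62551/146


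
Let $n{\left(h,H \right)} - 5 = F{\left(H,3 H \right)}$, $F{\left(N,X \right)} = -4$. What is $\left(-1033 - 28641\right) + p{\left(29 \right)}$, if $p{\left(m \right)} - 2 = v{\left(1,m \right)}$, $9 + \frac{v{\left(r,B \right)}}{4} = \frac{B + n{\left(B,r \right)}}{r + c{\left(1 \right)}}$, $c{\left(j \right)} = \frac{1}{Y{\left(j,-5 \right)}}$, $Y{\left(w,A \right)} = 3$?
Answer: $-29618$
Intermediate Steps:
$n{\left(h,H \right)} = 1$ ($n{\left(h,H \right)} = 5 - 4 = 1$)
$c{\left(j \right)} = \frac{1}{3}$
$v{\left(r,B \right)} = -36 + \frac{4 \left(1 + B\right)}{\frac{1}{3} + r}$ ($v{\left(r,B \right)} = -36 + 4 \frac{B + 1}{r + \frac{1}{3}} = -36 + 4 \frac{1 + B}{\frac{1}{3} + r} = -36 + \frac{4 \left(1 + B\right)}{\frac{1}{3} + r}$)
$p{\left(m \right)} = -31 + 3 m$ ($p{\left(m \right)} = 2 + \frac{12 \left(-2 + m - 9\right)}{1 + 3 \cdot 1} = 2 + \frac{12 \left(-2 + m - 9\right)}{1 + 3} = 2 + \frac{12 \left(-11 + m\right)}{4} = 2 + 12 \cdot \frac{1}{4} \left(-11 + m\right) = 2 + \left(-33 + 3 m\right) = -31 + 3 m$)
$\left(-1033 - 28641\right) + p{\left(29 \right)} = \left(-1033 - 28641\right) + \left(-31 + 3 \cdot 29\right) = -29674 + \left(-31 + 87\right) = -29674 + 56 = -29618$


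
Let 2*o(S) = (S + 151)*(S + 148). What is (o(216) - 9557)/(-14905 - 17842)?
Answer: -57237/32747 ≈ -1.7479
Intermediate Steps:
o(S) = (148 + S)*(151 + S)/2 (o(S) = ((S + 151)*(S + 148))/2 = ((151 + S)*(148 + S))/2 = ((148 + S)*(151 + S))/2 = (148 + S)*(151 + S)/2)
(o(216) - 9557)/(-14905 - 17842) = ((11174 + (½)*216² + (299/2)*216) - 9557)/(-14905 - 17842) = ((11174 + (½)*46656 + 32292) - 9557)/(-32747) = ((11174 + 23328 + 32292) - 9557)*(-1/32747) = (66794 - 9557)*(-1/32747) = 57237*(-1/32747) = -57237/32747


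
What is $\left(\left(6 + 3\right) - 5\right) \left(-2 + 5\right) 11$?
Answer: $132$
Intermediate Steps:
$\left(\left(6 + 3\right) - 5\right) \left(-2 + 5\right) 11 = \left(9 - 5\right) 3 \cdot 11 = 4 \cdot 3 \cdot 11 = 12 \cdot 11 = 132$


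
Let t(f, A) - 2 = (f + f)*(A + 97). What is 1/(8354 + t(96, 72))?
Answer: 1/40804 ≈ 2.4507e-5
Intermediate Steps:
t(f, A) = 2 + 2*f*(97 + A) (t(f, A) = 2 + (f + f)*(A + 97) = 2 + (2*f)*(97 + A) = 2 + 2*f*(97 + A))
1/(8354 + t(96, 72)) = 1/(8354 + (2 + 194*96 + 2*72*96)) = 1/(8354 + (2 + 18624 + 13824)) = 1/(8354 + 32450) = 1/40804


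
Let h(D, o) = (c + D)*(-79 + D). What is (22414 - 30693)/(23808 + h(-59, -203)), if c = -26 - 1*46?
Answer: -8279/41886 ≈ -0.19766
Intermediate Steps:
c = -72 (c = -26 - 46 = -72)
h(D, o) = (-79 + D)*(-72 + D) (h(D, o) = (-72 + D)*(-79 + D) = (-79 + D)*(-72 + D))
(22414 - 30693)/(23808 + h(-59, -203)) = (22414 - 30693)/(23808 + (5688 + (-59)**2 - 151*(-59))) = -8279/(23808 + (5688 + 3481 + 8909)) = -8279/(23808 + 18078) = -8279/41886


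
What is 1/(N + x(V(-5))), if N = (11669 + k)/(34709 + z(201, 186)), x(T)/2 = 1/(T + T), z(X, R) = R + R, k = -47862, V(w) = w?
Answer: -175405/216046 ≈ -0.81189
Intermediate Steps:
z(X, R) = 2*R
x(T) = 1/T (x(T) = 2/(T + T) = 2/((2*T)) = 2*(1/(2*T)) = 1/T)
N = -36193/35081 (N = (11669 - 47862)/(34709 + 2*186) = -36193/(34709 + 372) = -36193/35081 ≈ -1.0317)
1/(N + x(V(-5))) = 1/(-36193/35081 + 1/(-5)) = 1/(-36193/35081 - ⅕) = 1/(-216046/175405) = -175405/216046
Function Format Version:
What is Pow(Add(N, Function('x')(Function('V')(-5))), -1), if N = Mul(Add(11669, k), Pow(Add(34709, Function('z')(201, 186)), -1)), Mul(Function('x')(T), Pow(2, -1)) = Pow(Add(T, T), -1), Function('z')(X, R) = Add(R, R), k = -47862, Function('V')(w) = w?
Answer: Rational(-175405, 216046) ≈ -0.81189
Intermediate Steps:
Function('z')(X, R) = Mul(2, R)
Function('x')(T) = Pow(T, -1) (Function('x')(T) = Mul(2, Pow(Add(T, T), -1)) = Mul(2, Pow(Mul(2, T), -1)) = Mul(2, Mul(Rational(1, 2), Pow(T, -1))) = Pow(T, -1))
N = Rational(-36193, 35081) (N = Mul(Add(11669, -47862), Pow(Add(34709, Mul(2, 186)), -1)) = Mul(-36193, Pow(Add(34709, 372), -1)) = Mul(-36193, Pow(35081, -1)) = Mul(-36193, Rational(1, 35081)) = Rational(-36193, 35081) ≈ -1.0317)
Pow(Add(N, Function('x')(Function('V')(-5))), -1) = Pow(Add(Rational(-36193, 35081), Pow(-5, -1)), -1) = Pow(Add(Rational(-36193, 35081), Rational(-1, 5)), -1) = Pow(Rational(-216046, 175405), -1) = Rational(-175405, 216046)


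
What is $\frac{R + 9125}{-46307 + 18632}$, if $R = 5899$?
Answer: $- \frac{5008}{9225} \approx -0.54287$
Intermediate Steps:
$\frac{R + 9125}{-46307 + 18632} = \frac{5899 + 9125}{-46307 + 18632} = \frac{15024}{-27675} = 15024 \left(- \frac{1}{27675}\right) = - \frac{5008}{9225}$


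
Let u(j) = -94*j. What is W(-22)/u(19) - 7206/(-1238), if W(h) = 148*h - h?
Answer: 4218402/552767 ≈ 7.6314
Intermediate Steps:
W(h) = 147*h
W(-22)/u(19) - 7206/(-1238) = (147*(-22))/((-94*19)) - 7206/(-1238) = -3234/(-1786) - 7206*(-1/1238) = -3234*(-1/1786) + 3603/619 = 1617/893 + 3603/619 = 4218402/552767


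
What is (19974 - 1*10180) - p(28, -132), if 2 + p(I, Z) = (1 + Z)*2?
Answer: 10058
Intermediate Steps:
p(I, Z) = 2*Z (p(I, Z) = -2 + (1 + Z)*2 = -2 + (2 + 2*Z) = 2*Z)
(19974 - 1*10180) - p(28, -132) = (19974 - 1*10180) - 2*(-132) = (19974 - 10180) - 1*(-264) = 9794 + 264 = 10058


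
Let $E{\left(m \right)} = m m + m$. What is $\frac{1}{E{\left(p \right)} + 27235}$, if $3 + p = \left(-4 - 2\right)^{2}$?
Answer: $\frac{1}{28357} \approx 3.5265 \cdot 10^{-5}$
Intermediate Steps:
$p = 33$ ($p = -3 + \left(-4 - 2\right)^{2} = -3 + \left(-6\right)^{2} = -3 + 36 = 33$)
$E{\left(m \right)} = m + m^{2}$ ($E{\left(m \right)} = m^{2} + m = m + m^{2}$)
$\frac{1}{E{\left(p \right)} + 27235} = \frac{1}{33 \left(1 + 33\right) + 27235} = \frac{1}{33 \cdot 34 + 27235} = \frac{1}{1122 + 27235} = \frac{1}{28357}$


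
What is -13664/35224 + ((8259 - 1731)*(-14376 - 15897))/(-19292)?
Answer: 31074905332/3033667 ≈ 10243.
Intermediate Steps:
-13664/35224 + ((8259 - 1731)*(-14376 - 15897))/(-19292) = -13664*1/35224 + (6528*(-30273))*(-1/19292) = -244/629 - 197622144*(-1/19292) = -244/629 + 49405536/4823 = 31074905332/3033667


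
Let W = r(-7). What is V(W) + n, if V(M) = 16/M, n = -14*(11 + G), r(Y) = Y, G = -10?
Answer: -114/7 ≈ -16.286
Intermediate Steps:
W = -7
n = -14 (n = -14*(11 - 10) = -14*1 = -14)
V(W) + n = 16/(-7) - 14 = 16*(-⅐) - 14 = -16/7 - 14 = -114/7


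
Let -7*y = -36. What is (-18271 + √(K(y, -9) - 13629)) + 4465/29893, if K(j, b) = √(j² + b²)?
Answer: -546170538/29893 + I*√(667821 - 63*√65)/7 ≈ -18271.0 + 116.7*I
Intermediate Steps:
y = 36/7 (y = -⅐*(-36) = 36/7 ≈ 5.1429)
K(j, b) = √(b² + j²)
(-18271 + √(K(y, -9) - 13629)) + 4465/29893 = (-18271 + √(√((-9)² + (36/7)²) - 13629)) + 4465/29893 = (-18271 + √(√(81 + 1296/49) - 13629)) + 4465*(1/29893) = (-18271 + √(√(5265/49) - 13629)) + 4465/29893 = (-18271 + √(9*√65/7 - 13629)) + 4465/29893 = (-18271 + √(-13629 + 9*√65/7)) + 4465/29893 = -546170538/29893 + √(-13629 + 9*√65/7)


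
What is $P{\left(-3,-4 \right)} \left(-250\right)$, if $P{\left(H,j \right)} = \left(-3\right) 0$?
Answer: $0$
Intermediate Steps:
$P{\left(H,j \right)} = 0$
$P{\left(-3,-4 \right)} \left(-250\right) = 0 \left(-250\right) = 0$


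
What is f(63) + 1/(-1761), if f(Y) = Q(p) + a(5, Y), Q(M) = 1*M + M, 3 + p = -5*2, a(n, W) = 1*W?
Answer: 65156/1761 ≈ 36.999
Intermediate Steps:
a(n, W) = W
p = -13 (p = -3 - 5*2 = -3 - 10 = -13)
Q(M) = 2*M (Q(M) = M + M = 2*M)
f(Y) = -26 + Y (f(Y) = 2*(-13) + Y = -26 + Y)
f(63) + 1/(-1761) = (-26 + 63) + 1/(-1761) = 37 - 1/1761 = 65156/1761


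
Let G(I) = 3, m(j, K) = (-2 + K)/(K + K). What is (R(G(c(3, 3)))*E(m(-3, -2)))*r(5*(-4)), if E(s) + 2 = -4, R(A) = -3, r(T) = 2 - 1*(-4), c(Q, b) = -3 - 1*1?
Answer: 108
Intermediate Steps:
m(j, K) = (-2 + K)/(2*K) (m(j, K) = (-2 + K)/((2*K)) = (-2 + K)*(1/(2*K)) = (-2 + K)/(2*K))
c(Q, b) = -4 (c(Q, b) = -3 - 1 = -4)
r(T) = 6 (r(T) = 2 + 4 = 6)
E(s) = -6 (E(s) = -2 - 4 = -6)
(R(G(c(3, 3)))*E(m(-3, -2)))*r(5*(-4)) = -3*(-6)*6 = 18*6 = 108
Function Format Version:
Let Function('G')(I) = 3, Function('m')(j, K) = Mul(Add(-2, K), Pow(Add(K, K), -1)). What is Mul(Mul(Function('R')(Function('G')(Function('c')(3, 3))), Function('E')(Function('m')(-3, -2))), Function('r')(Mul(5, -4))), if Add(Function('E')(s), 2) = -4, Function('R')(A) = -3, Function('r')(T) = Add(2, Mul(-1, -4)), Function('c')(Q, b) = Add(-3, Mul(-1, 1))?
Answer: 108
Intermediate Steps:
Function('m')(j, K) = Mul(Rational(1, 2), Pow(K, -1), Add(-2, K)) (Function('m')(j, K) = Mul(Add(-2, K), Pow(Mul(2, K), -1)) = Mul(Add(-2, K), Mul(Rational(1, 2), Pow(K, -1))) = Mul(Rational(1, 2), Pow(K, -1), Add(-2, K)))
Function('c')(Q, b) = -4 (Function('c')(Q, b) = Add(-3, -1) = -4)
Function('r')(T) = 6 (Function('r')(T) = Add(2, 4) = 6)
Function('E')(s) = -6 (Function('E')(s) = Add(-2, -4) = -6)
Mul(Mul(Function('R')(Function('G')(Function('c')(3, 3))), Function('E')(Function('m')(-3, -2))), Function('r')(Mul(5, -4))) = Mul(Mul(-3, -6), 6) = Mul(18, 6) = 108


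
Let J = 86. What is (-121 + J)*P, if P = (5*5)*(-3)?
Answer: 2625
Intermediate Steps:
P = -75 (P = 25*(-3) = -75)
(-121 + J)*P = (-121 + 86)*(-75) = -35*(-75) = 2625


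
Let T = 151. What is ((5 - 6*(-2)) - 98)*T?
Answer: -12231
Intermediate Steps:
((5 - 6*(-2)) - 98)*T = ((5 - 6*(-2)) - 98)*151 = ((5 + 12) - 98)*151 = (17 - 98)*151 = -81*151 = -12231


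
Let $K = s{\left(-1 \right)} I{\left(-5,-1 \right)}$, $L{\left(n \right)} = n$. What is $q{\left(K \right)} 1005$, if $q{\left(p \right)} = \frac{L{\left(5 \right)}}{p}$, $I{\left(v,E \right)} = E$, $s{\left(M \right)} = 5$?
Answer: $-1005$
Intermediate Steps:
$K = -5$ ($K = 5 \left(-1\right) = -5$)
$q{\left(p \right)} = \frac{5}{p}$
$q{\left(K \right)} 1005 = \frac{5}{-5} \cdot 1005 = 5 \left(- \frac{1}{5}\right) 1005 = \left(-1\right) 1005 = -1005$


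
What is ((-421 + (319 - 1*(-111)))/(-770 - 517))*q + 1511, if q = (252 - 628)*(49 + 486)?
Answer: 417233/143 ≈ 2917.7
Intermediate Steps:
q = -201160 (q = -376*535 = -201160)
((-421 + (319 - 1*(-111)))/(-770 - 517))*q + 1511 = ((-421 + (319 - 1*(-111)))/(-770 - 517))*(-201160) + 1511 = ((-421 + (319 + 111))/(-1287))*(-201160) + 1511 = ((-421 + 430)*(-1/1287))*(-201160) + 1511 = (9*(-1/1287))*(-201160) + 1511 = -1/143*(-201160) + 1511 = 201160/143 + 1511 = 417233/143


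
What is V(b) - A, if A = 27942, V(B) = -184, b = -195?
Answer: -28126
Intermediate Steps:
V(b) - A = -184 - 1*27942 = -184 - 27942 = -28126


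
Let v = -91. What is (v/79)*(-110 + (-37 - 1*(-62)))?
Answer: 7735/79 ≈ 97.911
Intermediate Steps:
(v/79)*(-110 + (-37 - 1*(-62))) = (-91/79)*(-110 + (-37 - 1*(-62))) = (-91*1/79)*(-110 + (-37 + 62)) = -91*(-110 + 25)/79 = -91/79*(-85) = 7735/79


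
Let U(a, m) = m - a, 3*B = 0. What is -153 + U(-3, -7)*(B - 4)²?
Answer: -217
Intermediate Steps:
B = 0 (B = (⅓)*0 = 0)
-153 + U(-3, -7)*(B - 4)² = -153 + (-7 - 1*(-3))*(0 - 4)² = -153 + (-7 + 3)*(-4)² = -153 - 4*16 = -153 - 64 = -217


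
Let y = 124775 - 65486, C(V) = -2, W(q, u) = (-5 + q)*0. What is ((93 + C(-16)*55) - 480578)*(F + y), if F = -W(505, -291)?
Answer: -28493996955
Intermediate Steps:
W(q, u) = 0
y = 59289
F = 0 (F = -1*0 = 0)
((93 + C(-16)*55) - 480578)*(F + y) = ((93 - 2*55) - 480578)*(0 + 59289) = ((93 - 110) - 480578)*59289 = (-17 - 480578)*59289 = -480595*59289 = -28493996955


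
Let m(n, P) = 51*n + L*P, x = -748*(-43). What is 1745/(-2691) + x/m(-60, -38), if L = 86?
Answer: -24398921/4257162 ≈ -5.7313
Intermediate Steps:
x = 32164
m(n, P) = 51*n + 86*P
1745/(-2691) + x/m(-60, -38) = 1745/(-2691) + 32164/(51*(-60) + 86*(-38)) = 1745*(-1/2691) + 32164/(-3060 - 3268) = -1745/2691 + 32164/(-6328) = -1745/2691 + 32164*(-1/6328) = -1745/2691 - 8041/1582 = -24398921/4257162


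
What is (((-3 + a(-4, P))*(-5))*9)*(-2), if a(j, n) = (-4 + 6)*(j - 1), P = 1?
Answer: -1170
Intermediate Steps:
a(j, n) = -2 + 2*j (a(j, n) = 2*(-1 + j) = -2 + 2*j)
(((-3 + a(-4, P))*(-5))*9)*(-2) = (((-3 + (-2 + 2*(-4)))*(-5))*9)*(-2) = (((-3 + (-2 - 8))*(-5))*9)*(-2) = (((-3 - 10)*(-5))*9)*(-2) = (-13*(-5)*9)*(-2) = (65*9)*(-2) = 585*(-2) = -1170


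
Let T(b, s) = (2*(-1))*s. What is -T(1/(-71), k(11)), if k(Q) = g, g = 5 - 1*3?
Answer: 4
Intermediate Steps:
g = 2 (g = 5 - 3 = 2)
k(Q) = 2
T(b, s) = -2*s
-T(1/(-71), k(11)) = -(-2)*2 = -1*(-4) = 4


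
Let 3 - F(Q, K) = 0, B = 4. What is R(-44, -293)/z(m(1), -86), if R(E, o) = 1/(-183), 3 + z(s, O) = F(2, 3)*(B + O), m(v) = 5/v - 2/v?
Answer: 1/45567 ≈ 2.1946e-5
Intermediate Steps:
F(Q, K) = 3 (F(Q, K) = 3 - 1*0 = 3 + 0 = 3)
m(v) = 3/v
z(s, O) = 9 + 3*O (z(s, O) = -3 + 3*(4 + O) = -3 + (12 + 3*O) = 9 + 3*O)
R(E, o) = -1/183
R(-44, -293)/z(m(1), -86) = -1/(183*(9 + 3*(-86))) = -1/(183*(9 - 258)) = -1/183/(-249) = -1/183*(-1/249) = 1/45567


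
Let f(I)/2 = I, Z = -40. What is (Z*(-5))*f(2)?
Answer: 800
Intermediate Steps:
f(I) = 2*I
(Z*(-5))*f(2) = (-40*(-5))*(2*2) = 200*4 = 800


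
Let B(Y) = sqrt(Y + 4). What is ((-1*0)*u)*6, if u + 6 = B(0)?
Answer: 0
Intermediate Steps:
B(Y) = sqrt(4 + Y)
u = -4 (u = -6 + sqrt(4 + 0) = -6 + sqrt(4) = -6 + 2 = -4)
((-1*0)*u)*6 = (-1*0*(-4))*6 = (0*(-4))*6 = 0*6 = 0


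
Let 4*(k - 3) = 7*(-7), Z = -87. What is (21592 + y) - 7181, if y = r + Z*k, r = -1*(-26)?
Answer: 60967/4 ≈ 15242.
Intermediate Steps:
r = 26
k = -37/4 (k = 3 + (7*(-7))/4 = 3 + (1/4)*(-49) = 3 - 49/4 = -37/4 ≈ -9.2500)
y = 3323/4 (y = 26 - 87*(-37/4) = 26 + 3219/4 = 3323/4 ≈ 830.75)
(21592 + y) - 7181 = (21592 + 3323/4) - 7181 = 89691/4 - 7181 = 60967/4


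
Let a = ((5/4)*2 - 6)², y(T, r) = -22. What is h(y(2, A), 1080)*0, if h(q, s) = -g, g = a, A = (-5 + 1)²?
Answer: 0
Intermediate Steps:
A = 16 (A = (-4)² = 16)
a = 49/4 (a = ((5*(¼))*2 - 6)² = ((5/4)*2 - 6)² = (5/2 - 6)² = (-7/2)² = 49/4 ≈ 12.250)
g = 49/4 ≈ 12.250
h(q, s) = -49/4 (h(q, s) = -1*49/4 = -49/4)
h(y(2, A), 1080)*0 = -49/4*0 = 0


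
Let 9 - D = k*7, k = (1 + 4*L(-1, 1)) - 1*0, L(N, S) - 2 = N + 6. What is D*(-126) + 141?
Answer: 24585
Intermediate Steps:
L(N, S) = 8 + N (L(N, S) = 2 + (N + 6) = 2 + (6 + N) = 8 + N)
k = 29 (k = (1 + 4*(8 - 1)) - 1*0 = (1 + 4*7) + 0 = (1 + 28) + 0 = 29 + 0 = 29)
D = -194 (D = 9 - 29*7 = 9 - 1*203 = 9 - 203 = -194)
D*(-126) + 141 = -194*(-126) + 141 = 24444 + 141 = 24585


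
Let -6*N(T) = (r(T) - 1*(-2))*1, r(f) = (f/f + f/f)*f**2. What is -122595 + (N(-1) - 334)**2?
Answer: -95339/9 ≈ -10593.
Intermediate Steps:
r(f) = 2*f**2 (r(f) = (1 + 1)*f**2 = 2*f**2)
N(T) = -1/3 - T**2/3 (N(T) = -(2*T**2 - 1*(-2))/6 = -(2*T**2 + 2)/6 = -(2 + 2*T**2)/6 = -1/3 - T**2/3)
-122595 + (N(-1) - 334)**2 = -122595 + ((-1/3 - 1/3*(-1)**2) - 334)**2 = -122595 + ((-1/3 - 1/3*1) - 334)**2 = -122595 + ((-1/3 - 1/3) - 334)**2 = -122595 + (-2/3 - 334)**2 = -122595 + (-1004/3)**2 = -122595 + 1008016/9 = -95339/9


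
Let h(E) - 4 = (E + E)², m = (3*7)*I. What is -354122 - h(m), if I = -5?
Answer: -398226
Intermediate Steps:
m = -105 (m = (3*7)*(-5) = 21*(-5) = -105)
h(E) = 4 + 4*E² (h(E) = 4 + (E + E)² = 4 + (2*E)² = 4 + 4*E²)
-354122 - h(m) = -354122 - (4 + 4*(-105)²) = -354122 - (4 + 4*11025) = -354122 - (4 + 44100) = -354122 - 1*44104 = -354122 - 44104 = -398226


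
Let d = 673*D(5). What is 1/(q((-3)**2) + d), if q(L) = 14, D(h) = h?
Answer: 1/3379 ≈ 0.00029595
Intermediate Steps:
d = 3365 (d = 673*5 = 3365)
1/(q((-3)**2) + d) = 1/(14 + 3365) = 1/3379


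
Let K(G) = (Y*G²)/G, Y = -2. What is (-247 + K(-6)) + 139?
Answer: -96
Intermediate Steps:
K(G) = -2*G (K(G) = (-2*G²)/G = -2*G)
(-247 + K(-6)) + 139 = (-247 - 2*(-6)) + 139 = (-247 + 12) + 139 = -235 + 139 = -96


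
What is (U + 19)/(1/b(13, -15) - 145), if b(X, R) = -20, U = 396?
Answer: -8300/2901 ≈ -2.8611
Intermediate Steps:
(U + 19)/(1/b(13, -15) - 145) = (396 + 19)/(1/(-20) - 145) = 415/(-1/20 - 145) = 415/(-2901/20) = 415*(-20/2901) = -8300/2901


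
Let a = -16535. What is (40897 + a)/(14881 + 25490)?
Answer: 24362/40371 ≈ 0.60345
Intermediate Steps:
(40897 + a)/(14881 + 25490) = (40897 - 16535)/(14881 + 25490) = 24362/40371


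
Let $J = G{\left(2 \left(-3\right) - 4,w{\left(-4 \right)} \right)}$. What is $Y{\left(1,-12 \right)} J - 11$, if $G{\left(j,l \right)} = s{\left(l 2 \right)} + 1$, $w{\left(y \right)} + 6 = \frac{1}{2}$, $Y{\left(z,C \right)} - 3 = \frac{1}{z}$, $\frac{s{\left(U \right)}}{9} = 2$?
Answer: $65$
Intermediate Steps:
$s{\left(U \right)} = 18$ ($s{\left(U \right)} = 9 \cdot 2 = 18$)
$Y{\left(z,C \right)} = 3 + \frac{1}{z}$
$w{\left(y \right)} = - \frac{11}{2}$ ($w{\left(y \right)} = -6 + \frac{1}{2} = - \frac{11}{2}$)
$G{\left(j,l \right)} = 19$ ($G{\left(j,l \right)} = 18 + 1 = 19$)
$J = 19$
$Y{\left(1,-12 \right)} J - 11 = \left(3 + 1^{-1}\right) 19 - 11 = \left(3 + 1\right) 19 - 11 = 4 \cdot 19 - 11 = 76 - 11 = 65$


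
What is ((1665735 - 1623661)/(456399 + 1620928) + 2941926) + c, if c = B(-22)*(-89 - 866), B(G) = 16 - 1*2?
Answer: 6083568491886/2077327 ≈ 2.9286e+6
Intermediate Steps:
B(G) = 14 (B(G) = 16 - 2 = 14)
c = -13370 (c = 14*(-89 - 866) = 14*(-955) = -13370)
((1665735 - 1623661)/(456399 + 1620928) + 2941926) + c = ((1665735 - 1623661)/(456399 + 1620928) + 2941926) - 13370 = (42074/2077327 + 2941926) - 13370 = 6111342353876/2077327 - 13370 = 6083568491886/2077327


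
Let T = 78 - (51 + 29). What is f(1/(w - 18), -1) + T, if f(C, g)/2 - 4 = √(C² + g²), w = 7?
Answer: 6 + 2*√122/11 ≈ 8.0082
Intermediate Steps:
T = -2 (T = 78 - 1*80 = 78 - 80 = -2)
f(C, g) = 8 + 2*√(C² + g²)
f(1/(w - 18), -1) + T = (8 + 2*√((1/(7 - 18))² + (-1)²)) - 2 = (8 + 2*√((1/(-11))² + 1)) - 2 = (8 + 2*√((-1/11)² + 1)) - 2 = (8 + 2*√(1/121 + 1)) - 2 = (8 + 2*√(122/121)) - 2 = (8 + 2*(√122/11)) - 2 = (8 + 2*√122/11) - 2 = 6 + 2*√122/11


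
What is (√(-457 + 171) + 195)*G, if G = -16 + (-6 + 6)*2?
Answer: -3120 - 16*I*√286 ≈ -3120.0 - 270.58*I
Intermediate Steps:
G = -16 (G = -16 + 0*2 = -16 + 0 = -16)
(√(-457 + 171) + 195)*G = (√(-457 + 171) + 195)*(-16) = (√(-286) + 195)*(-16) = (I*√286 + 195)*(-16) = (195 + I*√286)*(-16) = -3120 - 16*I*√286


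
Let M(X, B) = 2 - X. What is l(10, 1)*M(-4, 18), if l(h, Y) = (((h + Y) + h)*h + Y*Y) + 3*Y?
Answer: 1284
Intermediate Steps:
l(h, Y) = Y² + 3*Y + h*(Y + 2*h) (l(h, Y) = (((Y + h) + h)*h + Y²) + 3*Y = ((Y + 2*h)*h + Y²) + 3*Y = (h*(Y + 2*h) + Y²) + 3*Y = (Y² + h*(Y + 2*h)) + 3*Y = Y² + 3*Y + h*(Y + 2*h))
l(10, 1)*M(-4, 18) = (1² + 2*10² + 3*1 + 1*10)*(2 - 1*(-4)) = (1 + 2*100 + 3 + 10)*(2 + 4) = (1 + 200 + 3 + 10)*6 = 214*6 = 1284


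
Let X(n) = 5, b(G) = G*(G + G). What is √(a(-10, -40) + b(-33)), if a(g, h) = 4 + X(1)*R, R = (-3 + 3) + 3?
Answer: 13*√13 ≈ 46.872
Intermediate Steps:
b(G) = 2*G² (b(G) = G*(2*G) = 2*G²)
R = 3 (R = 0 + 3 = 3)
a(g, h) = 19 (a(g, h) = 4 + 5*3 = 4 + 15 = 19)
√(a(-10, -40) + b(-33)) = √(19 + 2*(-33)²) = √(19 + 2*1089) = √(19 + 2178) = √2197 = 13*√13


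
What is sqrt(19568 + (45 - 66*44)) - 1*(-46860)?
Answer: 46860 + 7*sqrt(341) ≈ 46989.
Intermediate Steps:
sqrt(19568 + (45 - 66*44)) - 1*(-46860) = sqrt(19568 + (45 - 2904)) + 46860 = sqrt(19568 - 2859) + 46860 = sqrt(16709) + 46860 = 7*sqrt(341) + 46860 = 46860 + 7*sqrt(341)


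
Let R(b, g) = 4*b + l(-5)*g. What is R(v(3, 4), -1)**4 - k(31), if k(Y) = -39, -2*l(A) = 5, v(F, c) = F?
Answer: 707905/16 ≈ 44244.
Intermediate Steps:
l(A) = -5/2 (l(A) = -1/2*5 = -5/2)
R(b, g) = 4*b - 5*g/2
R(v(3, 4), -1)**4 - k(31) = (4*3 - 5/2*(-1))**4 - 1*(-39) = (12 + 5/2)**4 + 39 = (29/2)**4 + 39 = 707281/16 + 39 = 707905/16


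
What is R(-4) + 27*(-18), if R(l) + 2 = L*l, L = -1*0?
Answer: -488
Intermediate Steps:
L = 0
R(l) = -2 (R(l) = -2 + 0*l = -2 + 0 = -2)
R(-4) + 27*(-18) = -2 + 27*(-18) = -2 - 486 = -488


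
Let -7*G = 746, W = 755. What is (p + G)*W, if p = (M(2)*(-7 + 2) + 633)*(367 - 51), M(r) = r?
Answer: 1039884150/7 ≈ 1.4855e+8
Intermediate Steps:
G = -746/7 (G = -1/7*746 = -746/7 ≈ -106.57)
p = 196868 (p = (2*(-7 + 2) + 633)*(367 - 51) = (2*(-5) + 633)*316 = (-10 + 633)*316 = 623*316 = 196868)
(p + G)*W = (196868 - 746/7)*755 = (1377330/7)*755 = 1039884150/7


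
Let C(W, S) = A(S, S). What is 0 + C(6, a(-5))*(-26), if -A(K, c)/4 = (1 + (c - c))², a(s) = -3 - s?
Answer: 104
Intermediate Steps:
A(K, c) = -4 (A(K, c) = -4*(1 + (c - c))² = -4*(1 + 0)² = -4*1² = -4*1 = -4)
C(W, S) = -4
0 + C(6, a(-5))*(-26) = 0 - 4*(-26) = 0 + 104 = 104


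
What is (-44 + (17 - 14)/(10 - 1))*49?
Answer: -6419/3 ≈ -2139.7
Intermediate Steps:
(-44 + (17 - 14)/(10 - 1))*49 = (-44 + 3/9)*49 = (-44 + 3*(⅑))*49 = (-44 + ⅓)*49 = -131/3*49 = -6419/3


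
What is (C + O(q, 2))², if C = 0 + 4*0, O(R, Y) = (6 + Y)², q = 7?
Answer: 4096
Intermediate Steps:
C = 0 (C = 0 + 0 = 0)
(C + O(q, 2))² = (0 + (6 + 2)²)² = (0 + 8²)² = (0 + 64)² = 64² = 4096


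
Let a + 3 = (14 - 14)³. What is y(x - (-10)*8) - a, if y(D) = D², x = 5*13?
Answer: 21028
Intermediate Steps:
x = 65
a = -3 (a = -3 + (14 - 14)³ = -3 + 0³ = -3 + 0 = -3)
y(x - (-10)*8) - a = (65 - (-10)*8)² - 1*(-3) = (65 - 1*(-80))² + 3 = (65 + 80)² + 3 = 145² + 3 = 21025 + 3 = 21028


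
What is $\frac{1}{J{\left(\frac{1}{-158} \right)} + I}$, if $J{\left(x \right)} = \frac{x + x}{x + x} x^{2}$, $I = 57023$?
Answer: $\frac{24964}{1423522173} \approx 1.7537 \cdot 10^{-5}$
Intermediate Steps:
$J{\left(x \right)} = x^{2}$ ($J{\left(x \right)} = \frac{2 x}{2 x} x^{2} = 2 x \frac{1}{2 x} x^{2} = 1 x^{2} = x^{2}$)
$\frac{1}{J{\left(\frac{1}{-158} \right)} + I} = \frac{1}{\left(\frac{1}{-158}\right)^{2} + 57023} = \frac{1}{\left(- \frac{1}{158}\right)^{2} + 57023} = \frac{1}{\frac{1}{24964} + 57023} = \frac{1}{\frac{1423522173}{24964}} = \frac{24964}{1423522173}$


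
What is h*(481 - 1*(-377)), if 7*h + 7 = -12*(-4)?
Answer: 35178/7 ≈ 5025.4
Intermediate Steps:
h = 41/7 (h = -1 + (-12*(-4))/7 = -1 + (-1*(-48))/7 = -1 + (1/7)*48 = -1 + 48/7 = 41/7 ≈ 5.8571)
h*(481 - 1*(-377)) = 41*(481 - 1*(-377))/7 = 41*(481 + 377)/7 = (41/7)*858 = 35178/7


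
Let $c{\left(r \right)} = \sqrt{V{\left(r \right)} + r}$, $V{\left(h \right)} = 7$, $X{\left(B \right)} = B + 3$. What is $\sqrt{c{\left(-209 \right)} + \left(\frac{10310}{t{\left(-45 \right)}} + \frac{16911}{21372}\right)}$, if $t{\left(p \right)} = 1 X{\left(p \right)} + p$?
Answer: $\frac{\sqrt{-11304626479887 + 96034291236 i \sqrt{202}}}{309894} \approx 0.6538 + 10.869 i$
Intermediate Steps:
$X{\left(B \right)} = 3 + B$
$c{\left(r \right)} = \sqrt{7 + r}$
$t{\left(p \right)} = 3 + 2 p$ ($t{\left(p \right)} = 1 \left(3 + p\right) + p = \left(3 + p\right) + p = 3 + 2 p$)
$\sqrt{c{\left(-209 \right)} + \left(\frac{10310}{t{\left(-45 \right)}} + \frac{16911}{21372}\right)} = \sqrt{\sqrt{7 - 209} + \left(\frac{10310}{3 + 2 \left(-45\right)} + \frac{16911}{21372}\right)} = \sqrt{\sqrt{-202} + \left(\frac{10310}{3 - 90} + 16911 \cdot \frac{1}{21372}\right)} = \sqrt{i \sqrt{202} + \left(\frac{10310}{-87} + \frac{5637}{7124}\right)} = \sqrt{i \sqrt{202} + \left(10310 \left(- \frac{1}{87}\right) + \frac{5637}{7124}\right)} = \sqrt{i \sqrt{202} + \left(- \frac{10310}{87} + \frac{5637}{7124}\right)} = \sqrt{i \sqrt{202} - \frac{72958021}{619788}} = \sqrt{- \frac{72958021}{619788} + i \sqrt{202}}$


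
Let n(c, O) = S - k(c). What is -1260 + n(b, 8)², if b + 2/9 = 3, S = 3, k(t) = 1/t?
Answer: -783144/625 ≈ -1253.0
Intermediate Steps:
k(t) = 1/t
b = 25/9 (b = -2/9 + 3 = 25/9 ≈ 2.7778)
n(c, O) = 3 - 1/c
-1260 + n(b, 8)² = -1260 + (3 - 1/25/9)² = -1260 + (3 - 1*9/25)² = -1260 + (3 - 9/25)² = -1260 + (66/25)² = -1260 + 4356/625 = -783144/625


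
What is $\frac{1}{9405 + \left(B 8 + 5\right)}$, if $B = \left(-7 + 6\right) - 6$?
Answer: $\frac{1}{9354} \approx 0.00010691$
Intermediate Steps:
$B = -7$ ($B = -1 - 6 = -7$)
$\frac{1}{9405 + \left(B 8 + 5\right)} = \frac{1}{9405 + \left(\left(-7\right) 8 + 5\right)} = \frac{1}{9405 + \left(-56 + 5\right)} = \frac{1}{9405 - 51} = \frac{1}{9354}$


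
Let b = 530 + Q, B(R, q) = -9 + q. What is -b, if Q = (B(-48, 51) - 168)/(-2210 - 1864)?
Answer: -51413/97 ≈ -530.03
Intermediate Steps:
Q = 3/97 (Q = ((-9 + 51) - 168)/(-2210 - 1864) = (42 - 168)/(-4074) = -126*(-1/4074) = 3/97 ≈ 0.030928)
b = 51413/97 (b = 530 + 3/97 = 51413/97 ≈ 530.03)
-b = -1*51413/97 = -51413/97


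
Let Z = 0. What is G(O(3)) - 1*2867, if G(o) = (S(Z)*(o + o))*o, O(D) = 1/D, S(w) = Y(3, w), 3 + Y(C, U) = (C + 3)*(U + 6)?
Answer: -8579/3 ≈ -2859.7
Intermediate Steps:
Y(C, U) = -3 + (3 + C)*(6 + U) (Y(C, U) = -3 + (C + 3)*(U + 6) = -3 + (3 + C)*(6 + U))
S(w) = 33 + 6*w (S(w) = 15 + 3*w + 6*3 + 3*w = 15 + 3*w + 18 + 3*w = 33 + 6*w)
G(o) = 66*o² (G(o) = ((33 + 6*0)*(o + o))*o = ((33 + 0)*(2*o))*o = (33*(2*o))*o = (66*o)*o = 66*o²)
G(O(3)) - 1*2867 = 66*(1/3)² - 1*2867 = 66*(⅓)² - 2867 = 66*(⅑) - 2867 = 22/3 - 2867 = -8579/3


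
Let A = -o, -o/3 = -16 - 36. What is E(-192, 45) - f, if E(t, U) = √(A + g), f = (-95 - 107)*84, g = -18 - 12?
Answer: 16968 + I*√186 ≈ 16968.0 + 13.638*I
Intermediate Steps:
o = 156 (o = -3*(-16 - 36) = -3*(-52) = 156)
g = -30
A = -156 (A = -1*156 = -156)
f = -16968 (f = -202*84 = -16968)
E(t, U) = I*√186 (E(t, U) = √(-156 - 30) = √(-186) = I*√186)
E(-192, 45) - f = I*√186 - 1*(-16968) = I*√186 + 16968 = 16968 + I*√186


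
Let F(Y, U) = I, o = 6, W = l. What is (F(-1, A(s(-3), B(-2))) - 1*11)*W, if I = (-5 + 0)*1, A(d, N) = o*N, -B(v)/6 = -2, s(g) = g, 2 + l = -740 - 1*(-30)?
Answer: 11392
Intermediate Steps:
l = -712 (l = -2 + (-740 - 1*(-30)) = -2 + (-740 + 30) = -2 - 710 = -712)
B(v) = 12 (B(v) = -6*(-2) = 12)
W = -712
A(d, N) = 6*N
I = -5 (I = -5*1 = -5)
F(Y, U) = -5
(F(-1, A(s(-3), B(-2))) - 1*11)*W = (-5 - 1*11)*(-712) = (-5 - 11)*(-712) = -16*(-712) = 11392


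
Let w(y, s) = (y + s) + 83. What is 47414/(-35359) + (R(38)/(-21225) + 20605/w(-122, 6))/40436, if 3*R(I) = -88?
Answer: -1358341487225563/1001451221822700 ≈ -1.3564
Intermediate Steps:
w(y, s) = 83 + s + y (w(y, s) = (s + y) + 83 = 83 + s + y)
R(I) = -88/3 (R(I) = (1/3)*(-88) = -88/3)
47414/(-35359) + (R(38)/(-21225) + 20605/w(-122, 6))/40436 = 47414/(-35359) + (-88/3/(-21225) + 20605/(83 + 6 - 122))/40436 = 47414*(-1/35359) + (-88/3*(-1/21225) + 20605/(-33))*(1/40436) = -47414/35359 + (88/63675 + 20605*(-1/33))*(1/40436) = -47414/35359 + (88/63675 - 20605/33)*(1/40436) = -47414/35359 - 437340157/700425*1/40436 = -47414/35359 - 437340157/28322385300 = -1358341487225563/1001451221822700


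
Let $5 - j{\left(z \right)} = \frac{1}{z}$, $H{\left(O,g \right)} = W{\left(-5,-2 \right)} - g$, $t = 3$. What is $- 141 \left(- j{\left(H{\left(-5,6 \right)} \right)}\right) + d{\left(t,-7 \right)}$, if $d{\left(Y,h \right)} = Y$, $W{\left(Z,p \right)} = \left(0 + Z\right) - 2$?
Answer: $\frac{9345}{13} \approx 718.85$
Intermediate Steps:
$W{\left(Z,p \right)} = -2 + Z$ ($W{\left(Z,p \right)} = Z - 2 = -2 + Z$)
$H{\left(O,g \right)} = -7 - g$ ($H{\left(O,g \right)} = \left(-2 - 5\right) - g = -7 - g$)
$j{\left(z \right)} = 5 - \frac{1}{z}$
$- 141 \left(- j{\left(H{\left(-5,6 \right)} \right)}\right) + d{\left(t,-7 \right)} = - 141 \left(- (5 - \frac{1}{-7 - 6})\right) + 3 = - 141 \left(- (5 - \frac{1}{-13})\right) + 3 = - 141 \left(- (5 - - \frac{1}{13})\right) + 3 = - 141 \left(- (5 + \frac{1}{13})\right) + 3 = - 141 \left(\left(-1\right) \frac{66}{13}\right) + 3 = \left(-141\right) \left(- \frac{66}{13}\right) + 3 = \frac{9306}{13} + 3 = \frac{9345}{13}$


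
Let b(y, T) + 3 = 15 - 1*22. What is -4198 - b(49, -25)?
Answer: -4188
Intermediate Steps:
b(y, T) = -10 (b(y, T) = -3 + (15 - 1*22) = -3 + (15 - 22) = -3 - 7 = -10)
-4198 - b(49, -25) = -4198 - 1*(-10) = -4198 + 10 = -4188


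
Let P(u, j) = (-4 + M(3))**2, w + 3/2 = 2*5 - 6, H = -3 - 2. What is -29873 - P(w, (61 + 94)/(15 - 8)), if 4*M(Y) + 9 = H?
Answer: -119717/4 ≈ -29929.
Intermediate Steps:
H = -5
M(Y) = -7/2 (M(Y) = -9/4 + (1/4)*(-5) = -9/4 - 5/4 = -7/2)
w = 5/2 (w = -3/2 + (2*5 - 6) = -3/2 + (10 - 6) = -3/2 + 4 = 5/2 ≈ 2.5000)
P(u, j) = 225/4 (P(u, j) = (-4 - 7/2)**2 = (-15/2)**2 = 225/4)
-29873 - P(w, (61 + 94)/(15 - 8)) = -29873 - 1*225/4 = -29873 - 225/4 = -119717/4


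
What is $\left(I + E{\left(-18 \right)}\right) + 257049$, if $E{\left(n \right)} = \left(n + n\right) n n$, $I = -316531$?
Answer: $-71146$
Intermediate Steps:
$E{\left(n \right)} = 2 n^{3}$ ($E{\left(n \right)} = 2 n n n = 2 n^{2} n = 2 n^{3}$)
$\left(I + E{\left(-18 \right)}\right) + 257049 = \left(-316531 + 2 \left(-18\right)^{3}\right) + 257049 = \left(-316531 + 2 \left(-5832\right)\right) + 257049 = \left(-316531 - 11664\right) + 257049 = -328195 + 257049 = -71146$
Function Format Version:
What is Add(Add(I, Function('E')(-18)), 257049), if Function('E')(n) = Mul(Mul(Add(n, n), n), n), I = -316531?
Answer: -71146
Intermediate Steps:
Function('E')(n) = Mul(2, Pow(n, 3)) (Function('E')(n) = Mul(Mul(Mul(2, n), n), n) = Mul(Mul(2, Pow(n, 2)), n) = Mul(2, Pow(n, 3)))
Add(Add(I, Function('E')(-18)), 257049) = Add(Add(-316531, Mul(2, Pow(-18, 3))), 257049) = Add(Add(-316531, Mul(2, -5832)), 257049) = Add(Add(-316531, -11664), 257049) = Add(-328195, 257049) = -71146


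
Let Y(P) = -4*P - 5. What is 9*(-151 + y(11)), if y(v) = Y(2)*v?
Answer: -2646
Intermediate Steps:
Y(P) = -5 - 4*P
y(v) = -13*v (y(v) = (-5 - 4*2)*v = (-5 - 8)*v = -13*v)
9*(-151 + y(11)) = 9*(-151 - 13*11) = 9*(-151 - 143) = 9*(-294) = -2646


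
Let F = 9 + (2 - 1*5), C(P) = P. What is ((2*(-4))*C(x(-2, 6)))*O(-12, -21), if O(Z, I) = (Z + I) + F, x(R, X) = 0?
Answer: 0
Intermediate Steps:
F = 6 (F = 9 + (2 - 5) = 9 - 3 = 6)
O(Z, I) = 6 + I + Z (O(Z, I) = (Z + I) + 6 = (I + Z) + 6 = 6 + I + Z)
((2*(-4))*C(x(-2, 6)))*O(-12, -21) = ((2*(-4))*0)*(6 - 21 - 12) = -8*0*(-27) = 0*(-27) = 0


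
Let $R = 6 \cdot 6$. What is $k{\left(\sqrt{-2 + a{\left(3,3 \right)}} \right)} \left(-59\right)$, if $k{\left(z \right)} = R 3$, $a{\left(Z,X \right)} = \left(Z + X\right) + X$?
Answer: $-6372$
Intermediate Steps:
$R = 36$
$a{\left(Z,X \right)} = Z + 2 X$ ($a{\left(Z,X \right)} = \left(X + Z\right) + X = Z + 2 X$)
$k{\left(z \right)} = 108$ ($k{\left(z \right)} = 36 \cdot 3 = 108$)
$k{\left(\sqrt{-2 + a{\left(3,3 \right)}} \right)} \left(-59\right) = 108 \left(-59\right) = -6372$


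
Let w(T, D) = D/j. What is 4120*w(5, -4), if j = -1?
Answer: 16480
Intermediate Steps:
w(T, D) = -D (w(T, D) = D/(-1) = D*(-1) = -D)
4120*w(5, -4) = 4120*(-1*(-4)) = 4120*4 = 16480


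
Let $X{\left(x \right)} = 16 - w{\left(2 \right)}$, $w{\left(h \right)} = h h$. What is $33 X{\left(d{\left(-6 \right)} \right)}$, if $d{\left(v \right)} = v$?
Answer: $396$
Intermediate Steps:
$w{\left(h \right)} = h^{2}$
$X{\left(x \right)} = 12$ ($X{\left(x \right)} = 16 - 2^{2} = 16 - 4 = 12$)
$33 X{\left(d{\left(-6 \right)} \right)} = 33 \cdot 12 = 396$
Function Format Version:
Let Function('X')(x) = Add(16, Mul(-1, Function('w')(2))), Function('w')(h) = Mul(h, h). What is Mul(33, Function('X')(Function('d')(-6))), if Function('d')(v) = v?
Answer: 396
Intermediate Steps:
Function('w')(h) = Pow(h, 2)
Function('X')(x) = 12 (Function('X')(x) = Add(16, Mul(-1, Pow(2, 2))) = Add(16, Mul(-1, 4)) = Add(16, -4) = 12)
Mul(33, Function('X')(Function('d')(-6))) = Mul(33, 12) = 396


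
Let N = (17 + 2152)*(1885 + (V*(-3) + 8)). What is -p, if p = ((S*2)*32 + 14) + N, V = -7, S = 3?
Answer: -4151672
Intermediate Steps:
N = 4151466 (N = (17 + 2152)*(1885 + (-7*(-3) + 8)) = 2169*(1885 + (21 + 8)) = 2169*(1885 + 29) = 2169*1914 = 4151466)
p = 4151672 (p = ((3*2)*32 + 14) + 4151466 = (6*32 + 14) + 4151466 = (192 + 14) + 4151466 = 206 + 4151466 = 4151672)
-p = -1*4151672 = -4151672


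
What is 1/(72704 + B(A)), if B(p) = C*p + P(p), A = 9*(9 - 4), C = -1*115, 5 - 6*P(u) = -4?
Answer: 2/135061 ≈ 1.4808e-5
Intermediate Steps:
P(u) = 3/2 (P(u) = ⅚ - ⅙*(-4) = ⅚ + ⅔ = 3/2)
C = -115
A = 45 (A = 9*5 = 45)
B(p) = 3/2 - 115*p (B(p) = -115*p + 3/2 = 3/2 - 115*p)
1/(72704 + B(A)) = 1/(72704 + (3/2 - 115*45)) = 1/(72704 + (3/2 - 5175)) = 1/(72704 - 10347/2) = 1/(135061/2) = 2/135061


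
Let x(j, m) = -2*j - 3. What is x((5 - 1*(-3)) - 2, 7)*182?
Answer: -2730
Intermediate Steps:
x(j, m) = -3 - 2*j
x((5 - 1*(-3)) - 2, 7)*182 = (-3 - 2*((5 - 1*(-3)) - 2))*182 = (-3 - 2*((5 + 3) - 2))*182 = (-3 - 2*(8 - 2))*182 = (-3 - 2*6)*182 = (-3 - 12)*182 = -15*182 = -2730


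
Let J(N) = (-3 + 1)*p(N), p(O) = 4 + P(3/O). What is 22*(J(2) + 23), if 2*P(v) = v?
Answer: 297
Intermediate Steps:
P(v) = v/2
p(O) = 4 + 3/(2*O) (p(O) = 4 + (3/O)/2 = 4 + 3/(2*O))
J(N) = -8 - 3/N (J(N) = (-3 + 1)*(4 + 3/(2*N)) = -2*(4 + 3/(2*N)) = -8 - 3/N)
22*(J(2) + 23) = 22*((-8 - 3/2) + 23) = 22*(-19/2 + 23) = 22*(27/2) = 297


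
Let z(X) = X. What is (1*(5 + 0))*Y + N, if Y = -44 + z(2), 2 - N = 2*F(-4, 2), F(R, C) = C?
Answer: -212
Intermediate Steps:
N = -2 (N = 2 - 2*2 = 2 - 1*4 = 2 - 4 = -2)
Y = -42 (Y = -44 + 2 = -42)
(1*(5 + 0))*Y + N = (1*(5 + 0))*(-42) - 2 = (1*5)*(-42) - 2 = 5*(-42) - 2 = -210 - 2 = -212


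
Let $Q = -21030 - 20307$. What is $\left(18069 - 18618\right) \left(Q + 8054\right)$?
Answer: $18272367$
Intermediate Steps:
$Q = -41337$ ($Q = -21030 - 20307 = -41337$)
$\left(18069 - 18618\right) \left(Q + 8054\right) = \left(18069 - 18618\right) \left(-41337 + 8054\right) = \left(-549\right) \left(-33283\right) = 18272367$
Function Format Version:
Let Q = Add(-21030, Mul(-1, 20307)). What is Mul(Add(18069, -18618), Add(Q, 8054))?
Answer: 18272367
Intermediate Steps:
Q = -41337 (Q = Add(-21030, -20307) = -41337)
Mul(Add(18069, -18618), Add(Q, 8054)) = Mul(Add(18069, -18618), Add(-41337, 8054)) = Mul(-549, -33283) = 18272367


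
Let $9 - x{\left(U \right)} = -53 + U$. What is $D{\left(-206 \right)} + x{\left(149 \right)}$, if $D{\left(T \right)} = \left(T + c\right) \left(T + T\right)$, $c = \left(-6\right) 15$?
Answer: $121865$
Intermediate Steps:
$x{\left(U \right)} = 62 - U$ ($x{\left(U \right)} = 9 - \left(-53 + U\right) = 62 - U$)
$c = -90$
$D{\left(T \right)} = 2 T \left(-90 + T\right)$ ($D{\left(T \right)} = \left(T - 90\right) \left(T + T\right) = \left(-90 + T\right) 2 T = 2 T \left(-90 + T\right)$)
$D{\left(-206 \right)} + x{\left(149 \right)} = 2 \left(-206\right) \left(-90 - 206\right) + \left(62 - 149\right) = 2 \left(-206\right) \left(-296\right) + \left(62 - 149\right) = 121952 - 87 = 121865$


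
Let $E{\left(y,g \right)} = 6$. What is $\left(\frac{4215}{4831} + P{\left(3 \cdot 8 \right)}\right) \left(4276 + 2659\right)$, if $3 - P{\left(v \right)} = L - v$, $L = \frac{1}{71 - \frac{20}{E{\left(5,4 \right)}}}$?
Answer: $\frac{189463249905}{980693} \approx 1.9319 \cdot 10^{5}$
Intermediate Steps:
$L = \frac{3}{203}$ ($L = \frac{1}{71 + \left(\frac{0}{27} - \frac{20}{6}\right)} = \frac{1}{71 + \left(0 \cdot \frac{1}{27} - \frac{10}{3}\right)} = \frac{1}{71 + \left(0 - \frac{10}{3}\right)} = \frac{1}{71 - \frac{10}{3}} = \frac{1}{\frac{203}{3}} = \frac{3}{203} \approx 0.014778$)
$P{\left(v \right)} = \frac{606}{203} + v$ ($P{\left(v \right)} = 3 - \left(\frac{3}{203} - v\right) = 3 + \left(- \frac{3}{203} + v\right) = \frac{606}{203} + v$)
$\left(\frac{4215}{4831} + P{\left(3 \cdot 8 \right)}\right) \left(4276 + 2659\right) = \left(\frac{4215}{4831} + \left(\frac{606}{203} + 3 \cdot 8\right)\right) \left(4276 + 2659\right) = \left(4215 \cdot \frac{1}{4831} + \left(\frac{606}{203} + 24\right)\right) 6935 = \left(\frac{4215}{4831} + \frac{5478}{203}\right) 6935 = \frac{27319863}{980693} \cdot 6935 = \frac{189463249905}{980693}$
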